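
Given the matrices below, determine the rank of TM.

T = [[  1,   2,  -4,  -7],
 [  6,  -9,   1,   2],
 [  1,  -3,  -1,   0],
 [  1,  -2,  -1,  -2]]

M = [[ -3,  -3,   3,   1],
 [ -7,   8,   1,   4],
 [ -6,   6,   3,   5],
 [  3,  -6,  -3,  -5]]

First compute TM:
[[-14,  31,  14,  24],
 [ 45, -96,   6, -35],
 [ 24, -33,  -3, -16],
 [ 11, -13,   4,  -2]]
Now row reduce the product.
R2 ← R2 + (45/14)·R1: [0, 51/14, 51, 295/7]
R3 ← R3 + (12/7)·R1: [0, 141/7, 21, 176/7]
R4 ← R4 + (11/14)·R1: [0, 159/14, 15, 118/7]
R3 ← R3 − (94/17)·R2: [0, 0, -261, -3534/17]
R4 ← R4 − (53/17)·R2: [0, 0, -144, -1947/17]
R4 ← R4 − (16/29)·R3: [0, 0, 0, 81/493]
4 nonzero rows, so rank(TM) = 4.

4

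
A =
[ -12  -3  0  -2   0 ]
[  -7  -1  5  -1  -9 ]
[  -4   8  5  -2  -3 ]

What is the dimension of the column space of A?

Row reduce to echelon form.
R2 ← R2 − (7/12)·R1: [0, 3/4, 5, 1/6, -9]
R3 ← R3 − (1/3)·R1: [0, 9, 5, -4/3, -3]
R3 ← R3 − (12)·R2: [0, 0, -55, -10/3, 105]
Echelon form has 3 nonzero rows, so rank(A) = 3.
The column space has dimension equal to the rank: 3.

3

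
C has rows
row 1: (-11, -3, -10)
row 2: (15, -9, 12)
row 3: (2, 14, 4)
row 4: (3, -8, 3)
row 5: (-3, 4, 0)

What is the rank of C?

Row reduce to echelon form.
R2 ← R2 + (15/11)·R1: [0, -144/11, -18/11]
R3 ← R3 + (2/11)·R1: [0, 148/11, 24/11]
R4 ← R4 + (3/11)·R1: [0, -97/11, 3/11]
R5 ← R5 − (3/11)·R1: [0, 53/11, 30/11]
R3 ← R3 + (37/36)·R2: [0, 0, 1/2]
R4 ← R4 − (97/144)·R2: [0, 0, 11/8]
R5 ← R5 + (53/144)·R2: [0, 0, 17/8]
R4 ← R4 − (11/4)·R3: [0, 0, 0]
R5 ← R5 − (17/4)·R3: [0, 0, 0]
Echelon form has 3 nonzero rows, so rank(C) = 3.

3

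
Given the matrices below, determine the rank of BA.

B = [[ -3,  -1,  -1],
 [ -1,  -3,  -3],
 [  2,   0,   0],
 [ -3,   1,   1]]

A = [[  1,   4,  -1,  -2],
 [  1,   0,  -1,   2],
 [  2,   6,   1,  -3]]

2

First compute BA:
[[ -6, -18,   3,   7],
 [-10, -22,   1,   5],
 [  2,   8,  -2,  -4],
 [  0,  -6,   3,   5]]
Now row reduce the product.
R2 ← R2 − (5/3)·R1: [0, 8, -4, -20/3]
R3 ← R3 + (1/3)·R1: [0, 2, -1, -5/3]
R3 ← R3 − (1/4)·R2: [0, 0, 0, 0]
R4 ← R4 + (3/4)·R2: [0, 0, 0, 0]
2 nonzero rows, so rank(BA) = 2.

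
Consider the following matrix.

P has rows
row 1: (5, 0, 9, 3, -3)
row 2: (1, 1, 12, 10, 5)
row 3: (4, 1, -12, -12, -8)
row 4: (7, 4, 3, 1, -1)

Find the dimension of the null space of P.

2

Row reduce to echelon form.
R2 ← R2 − (1/5)·R1: [0, 1, 51/5, 47/5, 28/5]
R3 ← R3 − (4/5)·R1: [0, 1, -96/5, -72/5, -28/5]
R4 ← R4 − (7/5)·R1: [0, 4, -48/5, -16/5, 16/5]
R3 ← R3 − R2: [0, 0, -147/5, -119/5, -56/5]
R4 ← R4 − (4)·R2: [0, 0, -252/5, -204/5, -96/5]
R4 ← R4 − (12/7)·R3: [0, 0, 0, 0, 0]
3 nonzero rows, so rank(P) = 3.
P has 5 columns; by rank–nullity, nullity = 5 − 3 = 2.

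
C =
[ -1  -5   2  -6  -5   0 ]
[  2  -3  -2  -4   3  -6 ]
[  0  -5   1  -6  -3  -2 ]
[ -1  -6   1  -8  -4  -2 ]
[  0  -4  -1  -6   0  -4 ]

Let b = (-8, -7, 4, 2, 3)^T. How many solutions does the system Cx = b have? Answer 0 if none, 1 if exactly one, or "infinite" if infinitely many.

Row reduce the augmented matrix [C | b].
R2 ← R2 + (2)·R1: [0, -13, 2, -16, -7, -6, -23]
R4 ← R4 − R1: [0, -1, -1, -2, 1, -2, 10]
R3 ← R3 − (5/13)·R2: [0, 0, 3/13, 2/13, -4/13, 4/13, 167/13]
R4 ← R4 − (1/13)·R2: [0, 0, -15/13, -10/13, 20/13, -20/13, 153/13]
R5 ← R5 − (4/13)·R2: [0, 0, -21/13, -14/13, 28/13, -28/13, 131/13]
R4 ← R4 + (5)·R3: [0, 0, 0, 0, 0, 0, 76]
R5 ← R5 + (7)·R3: [0, 0, 0, 0, 0, 0, 100]
R5 ← R5 − (25/19)·R4: [0, 0, 0, 0, 0, 0, 0]
The echelon form has 4 nonzero rows; the last pivot sits in the augmented column, so rank(C) = 3 but rank([C|b]) = 4.
Since the ranks differ, the system is inconsistent.
It has no solutions.

0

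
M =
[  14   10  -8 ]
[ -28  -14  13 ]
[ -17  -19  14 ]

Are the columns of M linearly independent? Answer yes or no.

Row reduce M to echelon form.
R2 ← R2 + (2)·R1: [0, 6, -3]
R3 ← R3 + (17/14)·R1: [0, -48/7, 30/7]
R3 ← R3 + (8/7)·R2: [0, 0, 6/7]
3 pivots among 3 columns.
Every column is a pivot column, so the columns are linearly independent.

yes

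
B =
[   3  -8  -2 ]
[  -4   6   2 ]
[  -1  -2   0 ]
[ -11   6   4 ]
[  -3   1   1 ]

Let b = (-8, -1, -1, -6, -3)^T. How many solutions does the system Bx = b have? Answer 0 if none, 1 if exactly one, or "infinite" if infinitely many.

Row reduce the augmented matrix [B | b].
R2 ← R2 + (4/3)·R1: [0, -14/3, -2/3, -35/3]
R3 ← R3 + (1/3)·R1: [0, -14/3, -2/3, -11/3]
R4 ← R4 + (11/3)·R1: [0, -70/3, -10/3, -106/3]
R5 ← R5 + R1: [0, -7, -1, -11]
R3 ← R3 − R2: [0, 0, 0, 8]
R4 ← R4 − (5)·R2: [0, 0, 0, 23]
R5 ← R5 − (3/2)·R2: [0, 0, 0, 13/2]
R4 ← R4 − (23/8)·R3: [0, 0, 0, 0]
R5 ← R5 − (13/16)·R3: [0, 0, 0, 0]
The echelon form has 3 nonzero rows; the last pivot sits in the augmented column, so rank(B) = 2 but rank([B|b]) = 3.
Since the ranks differ, the system is inconsistent.
It has no solutions.

0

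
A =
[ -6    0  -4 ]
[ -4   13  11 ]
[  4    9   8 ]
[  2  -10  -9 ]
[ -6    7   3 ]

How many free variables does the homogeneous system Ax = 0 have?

0

Row reduce to echelon form.
R2 ← R2 − (2/3)·R1: [0, 13, 41/3]
R3 ← R3 + (2/3)·R1: [0, 9, 16/3]
R4 ← R4 + (1/3)·R1: [0, -10, -31/3]
R5 ← R5 − R1: [0, 7, 7]
R3 ← R3 − (9/13)·R2: [0, 0, -161/39]
R4 ← R4 + (10/13)·R2: [0, 0, 7/39]
R5 ← R5 − (7/13)·R2: [0, 0, -14/39]
R4 ← R4 + (1/23)·R3: [0, 0, 0]
R5 ← R5 − (2/23)·R3: [0, 0, 0]
3 nonzero rows, so rank(A) = 3.
A has 3 columns; by rank–nullity, nullity = 3 − 3 = 0.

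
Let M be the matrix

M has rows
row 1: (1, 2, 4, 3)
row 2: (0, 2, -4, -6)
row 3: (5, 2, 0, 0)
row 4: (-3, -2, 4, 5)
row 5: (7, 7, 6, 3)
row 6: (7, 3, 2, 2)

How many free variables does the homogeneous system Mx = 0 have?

Row reduce to echelon form.
R3 ← R3 − (5)·R1: [0, -8, -20, -15]
R4 ← R4 + (3)·R1: [0, 4, 16, 14]
R5 ← R5 − (7)·R1: [0, -7, -22, -18]
R6 ← R6 − (7)·R1: [0, -11, -26, -19]
R3 ← R3 + (4)·R2: [0, 0, -36, -39]
R4 ← R4 − (2)·R2: [0, 0, 24, 26]
R5 ← R5 + (7/2)·R2: [0, 0, -36, -39]
R6 ← R6 + (11/2)·R2: [0, 0, -48, -52]
R4 ← R4 + (2/3)·R3: [0, 0, 0, 0]
R5 ← R5 − R3: [0, 0, 0, 0]
R6 ← R6 − (4/3)·R3: [0, 0, 0, 0]
3 nonzero rows, so rank(M) = 3.
M has 4 columns; by rank–nullity, nullity = 4 − 3 = 1.

1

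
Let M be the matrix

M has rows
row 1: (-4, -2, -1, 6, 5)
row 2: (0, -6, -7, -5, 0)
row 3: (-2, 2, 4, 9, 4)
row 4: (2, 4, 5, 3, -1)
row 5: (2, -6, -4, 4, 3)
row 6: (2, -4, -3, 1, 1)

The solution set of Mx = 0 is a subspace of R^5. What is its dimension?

Row reduce to echelon form.
R3 ← R3 − (1/2)·R1: [0, 3, 9/2, 6, 3/2]
R4 ← R4 + (1/2)·R1: [0, 3, 9/2, 6, 3/2]
R5 ← R5 + (1/2)·R1: [0, -7, -9/2, 7, 11/2]
R6 ← R6 + (1/2)·R1: [0, -5, -7/2, 4, 7/2]
R3 ← R3 + (1/2)·R2: [0, 0, 1, 7/2, 3/2]
R4 ← R4 + (1/2)·R2: [0, 0, 1, 7/2, 3/2]
R5 ← R5 − (7/6)·R2: [0, 0, 11/3, 77/6, 11/2]
R6 ← R6 − (5/6)·R2: [0, 0, 7/3, 49/6, 7/2]
R4 ← R4 − R3: [0, 0, 0, 0, 0]
R5 ← R5 − (11/3)·R3: [0, 0, 0, 0, 0]
R6 ← R6 − (7/3)·R3: [0, 0, 0, 0, 0]
3 nonzero rows, so rank(M) = 3.
M has 5 columns; by rank–nullity, nullity = 5 − 3 = 2.

2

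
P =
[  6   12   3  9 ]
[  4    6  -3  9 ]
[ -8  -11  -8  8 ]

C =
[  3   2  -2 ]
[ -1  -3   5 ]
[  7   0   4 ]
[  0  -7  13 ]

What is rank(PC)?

2

First compute PC:
[[ 27, -87, 177],
 [-15, -73, 127],
 [-69, -39,  33]]
Now row reduce the product.
R2 ← R2 + (5/9)·R1: [0, -364/3, 676/3]
R3 ← R3 + (23/9)·R1: [0, -784/3, 1456/3]
R3 ← R3 − (28/13)·R2: [0, 0, 0]
2 nonzero rows, so rank(PC) = 2.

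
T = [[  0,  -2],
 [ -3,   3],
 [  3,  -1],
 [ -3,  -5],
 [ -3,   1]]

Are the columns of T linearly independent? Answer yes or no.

Row reduce T to echelon form.
Swap R1 ↔ R2
R3 ← R3 + R1: [0, 2]
R4 ← R4 − R1: [0, -8]
R5 ← R5 − R1: [0, -2]
R3 ← R3 + R2: [0, 0]
R4 ← R4 − (4)·R2: [0, 0]
R5 ← R5 − R2: [0, 0]
2 pivots among 2 columns.
Every column is a pivot column, so the columns are linearly independent.

yes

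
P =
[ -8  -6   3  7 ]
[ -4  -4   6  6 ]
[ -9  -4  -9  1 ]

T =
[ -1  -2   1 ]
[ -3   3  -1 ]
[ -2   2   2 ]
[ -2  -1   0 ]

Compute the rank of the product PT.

First compute PT:
[[  6,  -3,   4],
 [ -8,   2,  12],
 [ 37, -13, -23]]
Now row reduce the product.
R2 ← R2 + (4/3)·R1: [0, -2, 52/3]
R3 ← R3 − (37/6)·R1: [0, 11/2, -143/3]
R3 ← R3 + (11/4)·R2: [0, 0, 0]
2 nonzero rows, so rank(PT) = 2.

2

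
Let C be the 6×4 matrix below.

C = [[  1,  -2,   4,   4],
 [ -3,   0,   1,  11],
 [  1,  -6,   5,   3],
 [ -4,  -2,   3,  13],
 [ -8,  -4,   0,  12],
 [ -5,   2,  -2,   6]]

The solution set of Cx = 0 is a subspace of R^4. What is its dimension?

Row reduce to echelon form.
R2 ← R2 + (3)·R1: [0, -6, 13, 23]
R3 ← R3 − R1: [0, -4, 1, -1]
R4 ← R4 + (4)·R1: [0, -10, 19, 29]
R5 ← R5 + (8)·R1: [0, -20, 32, 44]
R6 ← R6 + (5)·R1: [0, -8, 18, 26]
R3 ← R3 − (2/3)·R2: [0, 0, -23/3, -49/3]
R4 ← R4 − (5/3)·R2: [0, 0, -8/3, -28/3]
R5 ← R5 − (10/3)·R2: [0, 0, -34/3, -98/3]
R6 ← R6 − (4/3)·R2: [0, 0, 2/3, -14/3]
R4 ← R4 − (8/23)·R3: [0, 0, 0, -84/23]
R5 ← R5 − (34/23)·R3: [0, 0, 0, -196/23]
R6 ← R6 + (2/23)·R3: [0, 0, 0, -140/23]
R5 ← R5 − (7/3)·R4: [0, 0, 0, 0]
R6 ← R6 − (5/3)·R4: [0, 0, 0, 0]
4 nonzero rows, so rank(C) = 4.
C has 4 columns; by rank–nullity, nullity = 4 − 4 = 0.

0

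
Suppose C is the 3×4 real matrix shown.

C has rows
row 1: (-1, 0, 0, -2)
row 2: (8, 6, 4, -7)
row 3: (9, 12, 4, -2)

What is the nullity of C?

Row reduce to echelon form.
R2 ← R2 + (8)·R1: [0, 6, 4, -23]
R3 ← R3 + (9)·R1: [0, 12, 4, -20]
R3 ← R3 − (2)·R2: [0, 0, -4, 26]
3 nonzero rows, so rank(C) = 3.
C has 4 columns; by rank–nullity, nullity = 4 − 3 = 1.

1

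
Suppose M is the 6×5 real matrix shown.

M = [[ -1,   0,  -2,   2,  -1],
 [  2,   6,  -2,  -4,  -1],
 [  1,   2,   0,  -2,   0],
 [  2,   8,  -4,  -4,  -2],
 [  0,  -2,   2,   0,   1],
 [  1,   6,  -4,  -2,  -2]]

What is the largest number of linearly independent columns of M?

2

Row reduce to echelon form.
R2 ← R2 + (2)·R1: [0, 6, -6, 0, -3]
R3 ← R3 + R1: [0, 2, -2, 0, -1]
R4 ← R4 + (2)·R1: [0, 8, -8, 0, -4]
R6 ← R6 + R1: [0, 6, -6, 0, -3]
R3 ← R3 − (1/3)·R2: [0, 0, 0, 0, 0]
R4 ← R4 − (4/3)·R2: [0, 0, 0, 0, 0]
R5 ← R5 + (1/3)·R2: [0, 0, 0, 0, 0]
R6 ← R6 − R2: [0, 0, 0, 0, 0]
Echelon form has 2 nonzero rows, so rank(M) = 2.
The rank gives the maximum number of linearly independent columns: 2.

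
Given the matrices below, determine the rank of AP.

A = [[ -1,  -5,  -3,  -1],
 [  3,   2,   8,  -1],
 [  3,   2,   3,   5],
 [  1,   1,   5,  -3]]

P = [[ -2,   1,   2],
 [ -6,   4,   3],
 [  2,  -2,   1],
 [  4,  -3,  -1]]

2

First compute AP:
[[ 22, -12, -19],
 [ -6,  -2,  21],
 [  8, -10,  10],
 [-10,   4,  13]]
Now row reduce the product.
R2 ← R2 + (3/11)·R1: [0, -58/11, 174/11]
R3 ← R3 − (4/11)·R1: [0, -62/11, 186/11]
R4 ← R4 + (5/11)·R1: [0, -16/11, 48/11]
R3 ← R3 − (31/29)·R2: [0, 0, 0]
R4 ← R4 − (8/29)·R2: [0, 0, 0]
2 nonzero rows, so rank(AP) = 2.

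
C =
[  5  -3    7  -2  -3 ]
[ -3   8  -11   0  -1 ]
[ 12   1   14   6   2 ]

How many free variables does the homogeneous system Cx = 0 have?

2

Row reduce to echelon form.
R2 ← R2 + (3/5)·R1: [0, 31/5, -34/5, -6/5, -14/5]
R3 ← R3 − (12/5)·R1: [0, 41/5, -14/5, 54/5, 46/5]
R3 ← R3 − (41/31)·R2: [0, 0, 192/31, 384/31, 400/31]
3 nonzero rows, so rank(C) = 3.
C has 5 columns; by rank–nullity, nullity = 5 − 3 = 2.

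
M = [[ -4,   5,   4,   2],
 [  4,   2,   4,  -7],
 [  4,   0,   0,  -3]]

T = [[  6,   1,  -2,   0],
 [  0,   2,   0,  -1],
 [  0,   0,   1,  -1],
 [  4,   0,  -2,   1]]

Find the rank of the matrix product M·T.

3

First compute MT:
[[-16,   6,   8,  -7],
 [ -4,   8,  10, -13],
 [ 12,   4,  -2,  -3]]
Now row reduce the product.
R2 ← R2 − (1/4)·R1: [0, 13/2, 8, -45/4]
R3 ← R3 + (3/4)·R1: [0, 17/2, 4, -33/4]
R3 ← R3 − (17/13)·R2: [0, 0, -84/13, 84/13]
3 nonzero rows, so rank(MT) = 3.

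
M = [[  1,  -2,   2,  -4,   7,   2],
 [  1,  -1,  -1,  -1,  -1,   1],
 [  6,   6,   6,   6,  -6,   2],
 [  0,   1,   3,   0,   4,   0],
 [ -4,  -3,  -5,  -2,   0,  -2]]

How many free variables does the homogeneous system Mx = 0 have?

3

Row reduce to echelon form.
R2 ← R2 − R1: [0, 1, -3, 3, -8, -1]
R3 ← R3 − (6)·R1: [0, 18, -6, 30, -48, -10]
R5 ← R5 + (4)·R1: [0, -11, 3, -18, 28, 6]
R3 ← R3 − (18)·R2: [0, 0, 48, -24, 96, 8]
R4 ← R4 − R2: [0, 0, 6, -3, 12, 1]
R5 ← R5 + (11)·R2: [0, 0, -30, 15, -60, -5]
R4 ← R4 − (1/8)·R3: [0, 0, 0, 0, 0, 0]
R5 ← R5 + (5/8)·R3: [0, 0, 0, 0, 0, 0]
3 nonzero rows, so rank(M) = 3.
M has 6 columns; by rank–nullity, nullity = 6 − 3 = 3.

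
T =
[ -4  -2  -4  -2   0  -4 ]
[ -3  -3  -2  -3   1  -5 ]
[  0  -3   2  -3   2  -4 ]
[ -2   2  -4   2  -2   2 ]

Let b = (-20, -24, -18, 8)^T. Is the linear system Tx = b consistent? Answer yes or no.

Row reduce the augmented matrix [T | b].
R2 ← R2 − (3/4)·R1: [0, -3/2, 1, -3/2, 1, -2, -9]
R4 ← R4 − (1/2)·R1: [0, 3, -2, 3, -2, 4, 18]
R3 ← R3 − (2)·R2: [0, 0, 0, 0, 0, 0, 0]
R4 ← R4 + (2)·R2: [0, 0, 0, 0, 0, 0, 0]
The echelon form has 2 nonzero rows, and every pivot lies in the first 6 columns, so rank(T) = rank([T|b]) = 2.
The system is consistent.

yes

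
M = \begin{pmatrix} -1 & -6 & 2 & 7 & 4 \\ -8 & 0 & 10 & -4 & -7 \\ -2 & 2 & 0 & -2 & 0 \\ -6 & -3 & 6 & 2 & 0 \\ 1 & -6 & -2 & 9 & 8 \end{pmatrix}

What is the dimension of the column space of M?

Row reduce to echelon form.
R2 ← R2 − (8)·R1: [0, 48, -6, -60, -39]
R3 ← R3 − (2)·R1: [0, 14, -4, -16, -8]
R4 ← R4 − (6)·R1: [0, 33, -6, -40, -24]
R5 ← R5 + R1: [0, -12, 0, 16, 12]
R3 ← R3 − (7/24)·R2: [0, 0, -9/4, 3/2, 27/8]
R4 ← R4 − (11/16)·R2: [0, 0, -15/8, 5/4, 45/16]
R5 ← R5 + (1/4)·R2: [0, 0, -3/2, 1, 9/4]
R4 ← R4 − (5/6)·R3: [0, 0, 0, 0, 0]
R5 ← R5 − (2/3)·R3: [0, 0, 0, 0, 0]
Echelon form has 3 nonzero rows, so rank(M) = 3.
The column space has dimension equal to the rank: 3.

3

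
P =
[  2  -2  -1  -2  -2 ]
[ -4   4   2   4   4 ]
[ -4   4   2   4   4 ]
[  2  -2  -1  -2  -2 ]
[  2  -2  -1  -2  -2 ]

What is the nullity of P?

Row reduce to echelon form.
R2 ← R2 + (2)·R1: [0, 0, 0, 0, 0]
R3 ← R3 + (2)·R1: [0, 0, 0, 0, 0]
R4 ← R4 − R1: [0, 0, 0, 0, 0]
R5 ← R5 − R1: [0, 0, 0, 0, 0]
1 nonzero row, so rank(P) = 1.
P has 5 columns; by rank–nullity, nullity = 5 − 1 = 4.

4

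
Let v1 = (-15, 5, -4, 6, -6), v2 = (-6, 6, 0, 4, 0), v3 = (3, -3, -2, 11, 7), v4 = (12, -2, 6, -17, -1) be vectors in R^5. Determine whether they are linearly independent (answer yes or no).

Form the matrix with these vectors as rows and row reduce.
R2 ← R2 − (2/5)·R1: [0, 4, 8/5, 8/5, 12/5]
R3 ← R3 + (1/5)·R1: [0, -2, -14/5, 61/5, 29/5]
R4 ← R4 + (4/5)·R1: [0, 2, 14/5, -61/5, -29/5]
R3 ← R3 + (1/2)·R2: [0, 0, -2, 13, 7]
R4 ← R4 − (1/2)·R2: [0, 0, 2, -13, -7]
R4 ← R4 + R3: [0, 0, 0, 0, 0]
3 nonzero rows, so the 4 vectors span a space of dimension 3.
Since 3 < 4, the vectors are linearly dependent.

no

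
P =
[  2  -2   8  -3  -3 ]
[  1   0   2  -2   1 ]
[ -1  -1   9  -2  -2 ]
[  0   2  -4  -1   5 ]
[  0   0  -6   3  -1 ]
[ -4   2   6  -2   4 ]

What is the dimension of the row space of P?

3

Row reduce to echelon form.
R2 ← R2 − (1/2)·R1: [0, 1, -2, -1/2, 5/2]
R3 ← R3 + (1/2)·R1: [0, -2, 13, -7/2, -7/2]
R6 ← R6 + (2)·R1: [0, -2, 22, -8, -2]
R3 ← R3 + (2)·R2: [0, 0, 9, -9/2, 3/2]
R4 ← R4 − (2)·R2: [0, 0, 0, 0, 0]
R6 ← R6 + (2)·R2: [0, 0, 18, -9, 3]
R5 ← R5 + (2/3)·R3: [0, 0, 0, 0, 0]
R6 ← R6 − (2)·R3: [0, 0, 0, 0, 0]
Echelon form has 3 nonzero rows, so rank(P) = 3.
The row space has dimension equal to the rank: 3.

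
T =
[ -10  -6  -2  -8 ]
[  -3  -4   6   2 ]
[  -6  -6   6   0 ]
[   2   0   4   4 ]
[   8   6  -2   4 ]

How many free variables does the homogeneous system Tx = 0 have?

Row reduce to echelon form.
R2 ← R2 − (3/10)·R1: [0, -11/5, 33/5, 22/5]
R3 ← R3 − (3/5)·R1: [0, -12/5, 36/5, 24/5]
R4 ← R4 + (1/5)·R1: [0, -6/5, 18/5, 12/5]
R5 ← R5 + (4/5)·R1: [0, 6/5, -18/5, -12/5]
R3 ← R3 − (12/11)·R2: [0, 0, 0, 0]
R4 ← R4 − (6/11)·R2: [0, 0, 0, 0]
R5 ← R5 + (6/11)·R2: [0, 0, 0, 0]
2 nonzero rows, so rank(T) = 2.
T has 4 columns; by rank–nullity, nullity = 4 − 2 = 2.

2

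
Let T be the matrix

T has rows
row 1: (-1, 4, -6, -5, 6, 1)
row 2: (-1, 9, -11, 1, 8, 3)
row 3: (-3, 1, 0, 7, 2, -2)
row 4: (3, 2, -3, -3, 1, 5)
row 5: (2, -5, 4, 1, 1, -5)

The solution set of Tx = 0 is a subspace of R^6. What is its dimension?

Row reduce to echelon form.
R2 ← R2 − R1: [0, 5, -5, 6, 2, 2]
R3 ← R3 − (3)·R1: [0, -11, 18, 22, -16, -5]
R4 ← R4 + (3)·R1: [0, 14, -21, -18, 19, 8]
R5 ← R5 + (2)·R1: [0, 3, -8, -9, 13, -3]
R3 ← R3 + (11/5)·R2: [0, 0, 7, 176/5, -58/5, -3/5]
R4 ← R4 − (14/5)·R2: [0, 0, -7, -174/5, 67/5, 12/5]
R5 ← R5 − (3/5)·R2: [0, 0, -5, -63/5, 59/5, -21/5]
R4 ← R4 + R3: [0, 0, 0, 2/5, 9/5, 9/5]
R5 ← R5 + (5/7)·R3: [0, 0, 0, 439/35, 123/35, -162/35]
R5 ← R5 − (439/14)·R4: [0, 0, 0, 0, -741/14, -855/14]
5 nonzero rows, so rank(T) = 5.
T has 6 columns; by rank–nullity, nullity = 6 − 5 = 1.

1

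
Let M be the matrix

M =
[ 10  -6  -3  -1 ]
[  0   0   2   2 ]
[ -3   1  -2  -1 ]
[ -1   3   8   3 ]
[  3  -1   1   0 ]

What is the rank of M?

Row reduce to echelon form.
R3 ← R3 + (3/10)·R1: [0, -4/5, -29/10, -13/10]
R4 ← R4 + (1/10)·R1: [0, 12/5, 77/10, 29/10]
R5 ← R5 − (3/10)·R1: [0, 4/5, 19/10, 3/10]
Swap R2 ↔ R3
R4 ← R4 + (3)·R2: [0, 0, -1, -1]
R5 ← R5 + R2: [0, 0, -1, -1]
R4 ← R4 + (1/2)·R3: [0, 0, 0, 0]
R5 ← R5 + (1/2)·R3: [0, 0, 0, 0]
Echelon form has 3 nonzero rows, so rank(M) = 3.

3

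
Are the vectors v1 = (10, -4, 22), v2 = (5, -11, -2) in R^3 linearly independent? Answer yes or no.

Form the matrix with these vectors as rows and row reduce.
R2 ← R2 − (1/2)·R1: [0, -9, -13]
2 nonzero rows, so the 2 vectors span a space of dimension 2.
Since 2 = 2, the vectors are linearly independent.

yes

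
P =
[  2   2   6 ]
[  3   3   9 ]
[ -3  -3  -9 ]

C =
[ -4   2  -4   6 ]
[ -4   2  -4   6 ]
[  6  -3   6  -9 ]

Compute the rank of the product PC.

1

First compute PC:
[[ 20, -10,  20, -30],
 [ 30, -15,  30, -45],
 [-30,  15, -30,  45]]
Now row reduce the product.
R2 ← R2 − (3/2)·R1: [0, 0, 0, 0]
R3 ← R3 + (3/2)·R1: [0, 0, 0, 0]
1 nonzero row, so rank(PC) = 1.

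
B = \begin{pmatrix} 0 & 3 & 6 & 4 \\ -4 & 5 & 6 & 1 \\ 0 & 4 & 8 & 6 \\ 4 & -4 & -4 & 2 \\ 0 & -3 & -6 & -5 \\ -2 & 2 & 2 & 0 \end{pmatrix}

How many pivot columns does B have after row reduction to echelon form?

Row reduce to echelon form.
Swap R1 ↔ R2
R4 ← R4 + R1: [0, 1, 2, 3]
R6 ← R6 − (1/2)·R1: [0, -1/2, -1, -1/2]
R3 ← R3 − (4/3)·R2: [0, 0, 0, 2/3]
R4 ← R4 − (1/3)·R2: [0, 0, 0, 5/3]
R5 ← R5 + R2: [0, 0, 0, -1]
R6 ← R6 + (1/6)·R2: [0, 0, 0, 1/6]
R4 ← R4 − (5/2)·R3: [0, 0, 0, 0]
R5 ← R5 + (3/2)·R3: [0, 0, 0, 0]
R6 ← R6 − (1/4)·R3: [0, 0, 0, 0]
Echelon form has 3 nonzero rows, so rank(B) = 3.
Each nonzero row contributes one pivot column: 3 pivot columns.

3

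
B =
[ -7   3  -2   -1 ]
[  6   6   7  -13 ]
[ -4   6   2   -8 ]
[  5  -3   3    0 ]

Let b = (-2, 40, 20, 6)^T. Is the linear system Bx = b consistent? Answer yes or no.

yes

Row reduce the augmented matrix [B | b].
R2 ← R2 + (6/7)·R1: [0, 60/7, 37/7, -97/7, 268/7]
R3 ← R3 − (4/7)·R1: [0, 30/7, 22/7, -52/7, 148/7]
R4 ← R4 + (5/7)·R1: [0, -6/7, 11/7, -5/7, 32/7]
R3 ← R3 − (1/2)·R2: [0, 0, 1/2, -1/2, 2]
R4 ← R4 + (1/10)·R2: [0, 0, 21/10, -21/10, 42/5]
R4 ← R4 − (21/5)·R3: [0, 0, 0, 0, 0]
The echelon form has 3 nonzero rows, and every pivot lies in the first 4 columns, so rank(B) = rank([B|b]) = 3.
The system is consistent.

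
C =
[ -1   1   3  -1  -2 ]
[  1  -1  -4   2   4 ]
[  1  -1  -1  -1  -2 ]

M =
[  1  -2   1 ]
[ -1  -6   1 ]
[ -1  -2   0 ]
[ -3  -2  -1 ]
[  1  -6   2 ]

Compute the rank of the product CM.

First compute CM:
[[ -4,   4,  -3],
 [  4, -16,   6],
 [  4,  20,  -3]]
Now row reduce the product.
R2 ← R2 + R1: [0, -12, 3]
R3 ← R3 + R1: [0, 24, -6]
R3 ← R3 + (2)·R2: [0, 0, 0]
2 nonzero rows, so rank(CM) = 2.

2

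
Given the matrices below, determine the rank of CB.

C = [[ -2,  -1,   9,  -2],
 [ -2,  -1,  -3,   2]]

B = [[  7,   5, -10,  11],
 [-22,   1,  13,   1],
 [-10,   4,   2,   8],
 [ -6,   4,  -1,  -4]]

First compute CB:
[[-70,  17,  27,  57],
 [ 26, -15,  -1, -55]]
Now row reduce the product.
R2 ← R2 + (13/35)·R1: [0, -304/35, 316/35, -1184/35]
2 nonzero rows, so rank(CB) = 2.

2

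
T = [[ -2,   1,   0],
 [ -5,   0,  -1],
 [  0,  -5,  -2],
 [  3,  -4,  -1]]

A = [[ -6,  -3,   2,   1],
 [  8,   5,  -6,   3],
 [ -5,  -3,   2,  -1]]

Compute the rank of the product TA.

2

First compute TA:
[[ 20,  11, -10,   1],
 [ 35,  18, -12,  -4],
 [-30, -19,  26, -13],
 [-45, -26,  28,  -8]]
Now row reduce the product.
R2 ← R2 − (7/4)·R1: [0, -5/4, 11/2, -23/4]
R3 ← R3 + (3/2)·R1: [0, -5/2, 11, -23/2]
R4 ← R4 + (9/4)·R1: [0, -5/4, 11/2, -23/4]
R3 ← R3 − (2)·R2: [0, 0, 0, 0]
R4 ← R4 − R2: [0, 0, 0, 0]
2 nonzero rows, so rank(TA) = 2.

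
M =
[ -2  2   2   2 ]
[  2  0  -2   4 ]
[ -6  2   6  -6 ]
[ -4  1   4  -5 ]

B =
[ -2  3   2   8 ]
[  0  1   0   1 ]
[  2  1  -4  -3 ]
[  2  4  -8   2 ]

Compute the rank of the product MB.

2

First compute MB:
[[ 12,   6, -28, -16],
 [  0,  20, -20,  30],
 [ 12, -34,  12, -76],
 [  6, -27,  16, -53]]
Now row reduce the product.
R3 ← R3 − R1: [0, -40, 40, -60]
R4 ← R4 − (1/2)·R1: [0, -30, 30, -45]
R3 ← R3 + (2)·R2: [0, 0, 0, 0]
R4 ← R4 + (3/2)·R2: [0, 0, 0, 0]
2 nonzero rows, so rank(MB) = 2.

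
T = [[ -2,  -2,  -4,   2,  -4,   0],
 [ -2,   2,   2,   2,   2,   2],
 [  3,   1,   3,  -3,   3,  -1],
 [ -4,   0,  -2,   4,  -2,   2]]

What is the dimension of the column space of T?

Row reduce to echelon form.
R2 ← R2 − R1: [0, 4, 6, 0, 6, 2]
R3 ← R3 + (3/2)·R1: [0, -2, -3, 0, -3, -1]
R4 ← R4 − (2)·R1: [0, 4, 6, 0, 6, 2]
R3 ← R3 + (1/2)·R2: [0, 0, 0, 0, 0, 0]
R4 ← R4 − R2: [0, 0, 0, 0, 0, 0]
Echelon form has 2 nonzero rows, so rank(T) = 2.
The column space has dimension equal to the rank: 2.

2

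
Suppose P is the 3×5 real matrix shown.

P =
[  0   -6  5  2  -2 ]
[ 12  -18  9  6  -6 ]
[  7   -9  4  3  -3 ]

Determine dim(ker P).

Row reduce to echelon form.
Swap R1 ↔ R2
R3 ← R3 − (7/12)·R1: [0, 3/2, -5/4, -1/2, 1/2]
R3 ← R3 + (1/4)·R2: [0, 0, 0, 0, 0]
2 nonzero rows, so rank(P) = 2.
P has 5 columns; by rank–nullity, nullity = 5 − 2 = 3.

3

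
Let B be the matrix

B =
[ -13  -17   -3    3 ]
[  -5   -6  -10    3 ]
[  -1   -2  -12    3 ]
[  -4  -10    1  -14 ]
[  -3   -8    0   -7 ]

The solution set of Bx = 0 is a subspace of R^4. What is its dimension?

0

Row reduce to echelon form.
R2 ← R2 − (5/13)·R1: [0, 7/13, -115/13, 24/13]
R3 ← R3 − (1/13)·R1: [0, -9/13, -153/13, 36/13]
R4 ← R4 − (4/13)·R1: [0, -62/13, 25/13, -194/13]
R5 ← R5 − (3/13)·R1: [0, -53/13, 9/13, -100/13]
R3 ← R3 + (9/7)·R2: [0, 0, -162/7, 36/7]
R4 ← R4 + (62/7)·R2: [0, 0, -535/7, 10/7]
R5 ← R5 + (53/7)·R2: [0, 0, -464/7, 44/7]
R4 ← R4 − (535/162)·R3: [0, 0, 0, -140/9]
R5 ← R5 − (232/81)·R3: [0, 0, 0, -76/9]
R5 ← R5 − (19/35)·R4: [0, 0, 0, 0]
4 nonzero rows, so rank(B) = 4.
B has 4 columns; by rank–nullity, nullity = 4 − 4 = 0.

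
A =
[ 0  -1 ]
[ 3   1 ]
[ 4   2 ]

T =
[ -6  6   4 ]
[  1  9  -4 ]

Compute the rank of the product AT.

2

First compute AT:
[[ -1,  -9,   4],
 [-17,  27,   8],
 [-22,  42,   8]]
Now row reduce the product.
R2 ← R2 − (17)·R1: [0, 180, -60]
R3 ← R3 − (22)·R1: [0, 240, -80]
R3 ← R3 − (4/3)·R2: [0, 0, 0]
2 nonzero rows, so rank(AT) = 2.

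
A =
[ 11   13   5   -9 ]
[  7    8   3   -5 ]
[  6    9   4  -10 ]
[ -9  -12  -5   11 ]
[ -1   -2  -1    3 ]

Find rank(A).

2

Row reduce to echelon form.
R2 ← R2 − (7/11)·R1: [0, -3/11, -2/11, 8/11]
R3 ← R3 − (6/11)·R1: [0, 21/11, 14/11, -56/11]
R4 ← R4 + (9/11)·R1: [0, -15/11, -10/11, 40/11]
R5 ← R5 + (1/11)·R1: [0, -9/11, -6/11, 24/11]
R3 ← R3 + (7)·R2: [0, 0, 0, 0]
R4 ← R4 − (5)·R2: [0, 0, 0, 0]
R5 ← R5 − (3)·R2: [0, 0, 0, 0]
Echelon form has 2 nonzero rows, so rank(A) = 2.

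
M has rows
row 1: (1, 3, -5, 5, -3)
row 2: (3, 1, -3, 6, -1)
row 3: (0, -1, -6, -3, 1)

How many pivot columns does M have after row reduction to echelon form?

Row reduce to echelon form.
R2 ← R2 − (3)·R1: [0, -8, 12, -9, 8]
R3 ← R3 − (1/8)·R2: [0, 0, -15/2, -15/8, 0]
Echelon form has 3 nonzero rows, so rank(M) = 3.
Each nonzero row contributes one pivot column: 3 pivot columns.

3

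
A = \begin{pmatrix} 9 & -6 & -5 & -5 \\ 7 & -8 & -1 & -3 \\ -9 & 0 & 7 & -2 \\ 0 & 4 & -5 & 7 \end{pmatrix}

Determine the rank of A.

Row reduce to echelon form.
R2 ← R2 − (7/9)·R1: [0, -10/3, 26/9, 8/9]
R3 ← R3 + R1: [0, -6, 2, -7]
R3 ← R3 − (9/5)·R2: [0, 0, -16/5, -43/5]
R4 ← R4 + (6/5)·R2: [0, 0, -23/15, 121/15]
R4 ← R4 − (23/48)·R3: [0, 0, 0, 195/16]
Echelon form has 4 nonzero rows, so rank(A) = 4.

4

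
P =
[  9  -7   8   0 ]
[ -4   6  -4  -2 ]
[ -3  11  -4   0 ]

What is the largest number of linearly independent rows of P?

Row reduce to echelon form.
R2 ← R2 + (4/9)·R1: [0, 26/9, -4/9, -2]
R3 ← R3 + (1/3)·R1: [0, 26/3, -4/3, 0]
R3 ← R3 − (3)·R2: [0, 0, 0, 6]
Echelon form has 3 nonzero rows, so rank(P) = 3.
The rank gives the maximum number of linearly independent rows: 3.

3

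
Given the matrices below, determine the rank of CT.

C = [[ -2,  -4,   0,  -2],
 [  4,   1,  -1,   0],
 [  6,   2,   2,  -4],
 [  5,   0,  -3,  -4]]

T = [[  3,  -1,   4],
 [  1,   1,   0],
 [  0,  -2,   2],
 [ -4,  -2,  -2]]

2

First compute CT:
[[ -2,   2,  -4],
 [ 13,  -1,  14],
 [ 36,   0,  36],
 [ 31,   9,  22]]
Now row reduce the product.
R2 ← R2 + (13/2)·R1: [0, 12, -12]
R3 ← R3 + (18)·R1: [0, 36, -36]
R4 ← R4 + (31/2)·R1: [0, 40, -40]
R3 ← R3 − (3)·R2: [0, 0, 0]
R4 ← R4 − (10/3)·R2: [0, 0, 0]
2 nonzero rows, so rank(CT) = 2.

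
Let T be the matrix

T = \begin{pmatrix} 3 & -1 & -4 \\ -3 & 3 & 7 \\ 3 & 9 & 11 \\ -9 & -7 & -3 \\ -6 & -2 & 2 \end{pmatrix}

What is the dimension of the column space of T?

Row reduce to echelon form.
R2 ← R2 + R1: [0, 2, 3]
R3 ← R3 − R1: [0, 10, 15]
R4 ← R4 + (3)·R1: [0, -10, -15]
R5 ← R5 + (2)·R1: [0, -4, -6]
R3 ← R3 − (5)·R2: [0, 0, 0]
R4 ← R4 + (5)·R2: [0, 0, 0]
R5 ← R5 + (2)·R2: [0, 0, 0]
Echelon form has 2 nonzero rows, so rank(T) = 2.
The column space has dimension equal to the rank: 2.

2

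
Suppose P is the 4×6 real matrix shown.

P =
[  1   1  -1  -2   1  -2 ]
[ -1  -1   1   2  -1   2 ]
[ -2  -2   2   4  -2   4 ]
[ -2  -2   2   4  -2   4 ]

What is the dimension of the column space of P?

Row reduce to echelon form.
R2 ← R2 + R1: [0, 0, 0, 0, 0, 0]
R3 ← R3 + (2)·R1: [0, 0, 0, 0, 0, 0]
R4 ← R4 + (2)·R1: [0, 0, 0, 0, 0, 0]
Echelon form has 1 nonzero row, so rank(P) = 1.
The column space has dimension equal to the rank: 1.

1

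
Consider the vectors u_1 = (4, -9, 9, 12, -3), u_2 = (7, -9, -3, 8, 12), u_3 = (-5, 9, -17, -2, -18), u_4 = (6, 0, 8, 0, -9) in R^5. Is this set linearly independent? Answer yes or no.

yes

Form the matrix with these vectors as rows and row reduce.
R2 ← R2 − (7/4)·R1: [0, 27/4, -75/4, -13, 69/4]
R3 ← R3 + (5/4)·R1: [0, -9/4, -23/4, 13, -87/4]
R4 ← R4 − (3/2)·R1: [0, 27/2, -11/2, -18, -9/2]
R3 ← R3 + (1/3)·R2: [0, 0, -12, 26/3, -16]
R4 ← R4 − (2)·R2: [0, 0, 32, 8, -39]
R4 ← R4 + (8/3)·R3: [0, 0, 0, 280/9, -245/3]
4 nonzero rows, so the 4 vectors span a space of dimension 4.
Since 4 = 4, the vectors are linearly independent.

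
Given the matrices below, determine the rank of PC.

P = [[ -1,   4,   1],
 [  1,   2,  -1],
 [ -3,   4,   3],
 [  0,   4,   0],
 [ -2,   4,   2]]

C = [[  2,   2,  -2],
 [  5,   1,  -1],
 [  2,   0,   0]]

2

First compute PC:
[[ 20,   2,  -2],
 [ 10,   4,  -4],
 [ 20,  -2,   2],
 [ 20,   4,  -4],
 [ 20,   0,   0]]
Now row reduce the product.
R2 ← R2 − (1/2)·R1: [0, 3, -3]
R3 ← R3 − R1: [0, -4, 4]
R4 ← R4 − R1: [0, 2, -2]
R5 ← R5 − R1: [0, -2, 2]
R3 ← R3 + (4/3)·R2: [0, 0, 0]
R4 ← R4 − (2/3)·R2: [0, 0, 0]
R5 ← R5 + (2/3)·R2: [0, 0, 0]
2 nonzero rows, so rank(PC) = 2.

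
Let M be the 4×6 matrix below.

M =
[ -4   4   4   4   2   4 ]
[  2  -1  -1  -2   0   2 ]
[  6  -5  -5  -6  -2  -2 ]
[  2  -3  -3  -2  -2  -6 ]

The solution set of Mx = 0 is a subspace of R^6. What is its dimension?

Row reduce to echelon form.
R2 ← R2 + (1/2)·R1: [0, 1, 1, 0, 1, 4]
R3 ← R3 + (3/2)·R1: [0, 1, 1, 0, 1, 4]
R4 ← R4 + (1/2)·R1: [0, -1, -1, 0, -1, -4]
R3 ← R3 − R2: [0, 0, 0, 0, 0, 0]
R4 ← R4 + R2: [0, 0, 0, 0, 0, 0]
2 nonzero rows, so rank(M) = 2.
M has 6 columns; by rank–nullity, nullity = 6 − 2 = 4.

4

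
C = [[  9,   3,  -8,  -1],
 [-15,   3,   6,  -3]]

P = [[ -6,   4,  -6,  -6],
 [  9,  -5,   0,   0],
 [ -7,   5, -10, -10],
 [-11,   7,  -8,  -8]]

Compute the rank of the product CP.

2

First compute CP:
[[ 40, -26,  34,  34],
 [108, -66,  54,  54]]
Now row reduce the product.
R2 ← R2 − (27/10)·R1: [0, 21/5, -189/5, -189/5]
2 nonzero rows, so rank(CP) = 2.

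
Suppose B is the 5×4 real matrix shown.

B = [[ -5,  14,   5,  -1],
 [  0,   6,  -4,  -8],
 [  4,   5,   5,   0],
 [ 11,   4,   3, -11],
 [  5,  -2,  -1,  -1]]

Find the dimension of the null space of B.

0

Row reduce to echelon form.
R3 ← R3 + (4/5)·R1: [0, 81/5, 9, -4/5]
R4 ← R4 + (11/5)·R1: [0, 174/5, 14, -66/5]
R5 ← R5 + R1: [0, 12, 4, -2]
R3 ← R3 − (27/10)·R2: [0, 0, 99/5, 104/5]
R4 ← R4 − (29/5)·R2: [0, 0, 186/5, 166/5]
R5 ← R5 − (2)·R2: [0, 0, 12, 14]
R4 ← R4 − (62/33)·R3: [0, 0, 0, -194/33]
R5 ← R5 − (20/33)·R3: [0, 0, 0, 46/33]
R5 ← R5 + (23/97)·R4: [0, 0, 0, 0]
4 nonzero rows, so rank(B) = 4.
B has 4 columns; by rank–nullity, nullity = 4 − 4 = 0.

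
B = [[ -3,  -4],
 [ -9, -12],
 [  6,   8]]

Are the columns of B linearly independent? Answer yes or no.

Row reduce B to echelon form.
R2 ← R2 − (3)·R1: [0, 0]
R3 ← R3 + (2)·R1: [0, 0]
1 pivot among 2 columns.
Only 1 < 2 pivot columns, so the columns are linearly dependent.

no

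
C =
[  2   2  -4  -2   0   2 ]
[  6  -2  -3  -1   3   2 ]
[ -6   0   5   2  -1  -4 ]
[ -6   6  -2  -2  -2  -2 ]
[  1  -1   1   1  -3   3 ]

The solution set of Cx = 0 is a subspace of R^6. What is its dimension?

Row reduce to echelon form.
R2 ← R2 − (3)·R1: [0, -8, 9, 5, 3, -4]
R3 ← R3 + (3)·R1: [0, 6, -7, -4, -1, 2]
R4 ← R4 + (3)·R1: [0, 12, -14, -8, -2, 4]
R5 ← R5 − (1/2)·R1: [0, -2, 3, 2, -3, 2]
R3 ← R3 + (3/4)·R2: [0, 0, -1/4, -1/4, 5/4, -1]
R4 ← R4 + (3/2)·R2: [0, 0, -1/2, -1/2, 5/2, -2]
R5 ← R5 − (1/4)·R2: [0, 0, 3/4, 3/4, -15/4, 3]
R4 ← R4 − (2)·R3: [0, 0, 0, 0, 0, 0]
R5 ← R5 + (3)·R3: [0, 0, 0, 0, 0, 0]
3 nonzero rows, so rank(C) = 3.
C has 6 columns; by rank–nullity, nullity = 6 − 3 = 3.

3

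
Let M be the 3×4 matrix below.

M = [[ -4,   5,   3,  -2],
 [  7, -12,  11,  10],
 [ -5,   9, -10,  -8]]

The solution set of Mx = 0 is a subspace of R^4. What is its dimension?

2

Row reduce to echelon form.
R2 ← R2 + (7/4)·R1: [0, -13/4, 65/4, 13/2]
R3 ← R3 − (5/4)·R1: [0, 11/4, -55/4, -11/2]
R3 ← R3 + (11/13)·R2: [0, 0, 0, 0]
2 nonzero rows, so rank(M) = 2.
M has 4 columns; by rank–nullity, nullity = 4 − 2 = 2.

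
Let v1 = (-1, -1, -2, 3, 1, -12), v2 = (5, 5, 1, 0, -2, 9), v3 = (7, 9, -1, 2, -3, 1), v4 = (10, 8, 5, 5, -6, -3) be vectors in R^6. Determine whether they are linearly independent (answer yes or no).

yes

Form the matrix with these vectors as rows and row reduce.
R2 ← R2 + (5)·R1: [0, 0, -9, 15, 3, -51]
R3 ← R3 + (7)·R1: [0, 2, -15, 23, 4, -83]
R4 ← R4 + (10)·R1: [0, -2, -15, 35, 4, -123]
Swap R2 ↔ R3
R4 ← R4 + R2: [0, 0, -30, 58, 8, -206]
R4 ← R4 − (10/3)·R3: [0, 0, 0, 8, -2, -36]
4 nonzero rows, so the 4 vectors span a space of dimension 4.
Since 4 = 4, the vectors are linearly independent.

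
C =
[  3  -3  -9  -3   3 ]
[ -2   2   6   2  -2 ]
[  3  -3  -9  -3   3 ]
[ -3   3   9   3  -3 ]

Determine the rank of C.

Row reduce to echelon form.
R2 ← R2 + (2/3)·R1: [0, 0, 0, 0, 0]
R3 ← R3 − R1: [0, 0, 0, 0, 0]
R4 ← R4 + R1: [0, 0, 0, 0, 0]
Echelon form has 1 nonzero row, so rank(C) = 1.

1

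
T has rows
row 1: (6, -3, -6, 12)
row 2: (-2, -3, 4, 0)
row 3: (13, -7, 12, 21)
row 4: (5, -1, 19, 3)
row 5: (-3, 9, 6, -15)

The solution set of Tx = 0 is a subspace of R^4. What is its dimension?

Row reduce to echelon form.
R2 ← R2 + (1/3)·R1: [0, -4, 2, 4]
R3 ← R3 − (13/6)·R1: [0, -1/2, 25, -5]
R4 ← R4 − (5/6)·R1: [0, 3/2, 24, -7]
R5 ← R5 + (1/2)·R1: [0, 15/2, 3, -9]
R3 ← R3 − (1/8)·R2: [0, 0, 99/4, -11/2]
R4 ← R4 + (3/8)·R2: [0, 0, 99/4, -11/2]
R5 ← R5 + (15/8)·R2: [0, 0, 27/4, -3/2]
R4 ← R4 − R3: [0, 0, 0, 0]
R5 ← R5 − (3/11)·R3: [0, 0, 0, 0]
3 nonzero rows, so rank(T) = 3.
T has 4 columns; by rank–nullity, nullity = 4 − 3 = 1.

1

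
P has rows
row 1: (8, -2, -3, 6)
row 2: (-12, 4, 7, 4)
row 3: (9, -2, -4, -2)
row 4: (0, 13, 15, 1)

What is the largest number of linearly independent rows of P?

Row reduce to echelon form.
R2 ← R2 + (3/2)·R1: [0, 1, 5/2, 13]
R3 ← R3 − (9/8)·R1: [0, 1/4, -5/8, -35/4]
R3 ← R3 − (1/4)·R2: [0, 0, -5/4, -12]
R4 ← R4 − (13)·R2: [0, 0, -35/2, -168]
R4 ← R4 − (14)·R3: [0, 0, 0, 0]
Echelon form has 3 nonzero rows, so rank(P) = 3.
The rank gives the maximum number of linearly independent rows: 3.

3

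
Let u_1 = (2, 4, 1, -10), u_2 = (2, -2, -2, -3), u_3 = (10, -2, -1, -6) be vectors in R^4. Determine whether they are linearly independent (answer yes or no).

Form the matrix with these vectors as rows and row reduce.
R2 ← R2 − R1: [0, -6, -3, 7]
R3 ← R3 − (5)·R1: [0, -22, -6, 44]
R3 ← R3 − (11/3)·R2: [0, 0, 5, 55/3]
3 nonzero rows, so the 3 vectors span a space of dimension 3.
Since 3 = 3, the vectors are linearly independent.

yes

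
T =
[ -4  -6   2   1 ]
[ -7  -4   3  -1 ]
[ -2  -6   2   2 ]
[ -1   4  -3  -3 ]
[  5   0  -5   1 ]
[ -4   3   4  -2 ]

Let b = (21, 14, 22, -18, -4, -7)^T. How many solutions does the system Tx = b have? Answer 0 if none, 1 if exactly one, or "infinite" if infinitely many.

Row reduce the augmented matrix [T | b].
R2 ← R2 − (7/4)·R1: [0, 13/2, -1/2, -11/4, -91/4]
R3 ← R3 − (1/2)·R1: [0, -3, 1, 3/2, 23/2]
R4 ← R4 − (1/4)·R1: [0, 11/2, -7/2, -13/4, -93/4]
R5 ← R5 + (5/4)·R1: [0, -15/2, -5/2, 9/4, 89/4]
R6 ← R6 − R1: [0, 9, 2, -3, -28]
R3 ← R3 + (6/13)·R2: [0, 0, 10/13, 3/13, 1]
R4 ← R4 − (11/13)·R2: [0, 0, -40/13, -12/13, -4]
R5 ← R5 + (15/13)·R2: [0, 0, -40/13, -12/13, -4]
R6 ← R6 − (18/13)·R2: [0, 0, 35/13, 21/26, 7/2]
R4 ← R4 + (4)·R3: [0, 0, 0, 0, 0]
R5 ← R5 + (4)·R3: [0, 0, 0, 0, 0]
R6 ← R6 − (7/2)·R3: [0, 0, 0, 0, 0]
The echelon form has 3 nonzero rows, and every pivot lies in the first 4 columns, so rank(T) = rank([T|b]) = 3.
The system is consistent.
rank = 3 < 4 unknowns, so there are infinitely many solutions.

infinite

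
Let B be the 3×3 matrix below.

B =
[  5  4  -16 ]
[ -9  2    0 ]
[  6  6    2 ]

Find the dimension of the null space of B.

0

Row reduce to echelon form.
R2 ← R2 + (9/5)·R1: [0, 46/5, -144/5]
R3 ← R3 − (6/5)·R1: [0, 6/5, 106/5]
R3 ← R3 − (3/23)·R2: [0, 0, 574/23]
3 nonzero rows, so rank(B) = 3.
B has 3 columns; by rank–nullity, nullity = 3 − 3 = 0.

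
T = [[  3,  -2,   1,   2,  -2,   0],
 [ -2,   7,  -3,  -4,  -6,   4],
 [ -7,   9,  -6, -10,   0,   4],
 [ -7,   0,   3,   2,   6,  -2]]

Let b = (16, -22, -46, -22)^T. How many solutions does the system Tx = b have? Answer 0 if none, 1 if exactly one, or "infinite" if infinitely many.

infinite

Row reduce the augmented matrix [T | b].
R2 ← R2 + (2/3)·R1: [0, 17/3, -7/3, -8/3, -22/3, 4, -34/3]
R3 ← R3 + (7/3)·R1: [0, 13/3, -11/3, -16/3, -14/3, 4, -26/3]
R4 ← R4 + (7/3)·R1: [0, -14/3, 16/3, 20/3, 4/3, -2, 46/3]
R3 ← R3 − (13/17)·R2: [0, 0, -32/17, -56/17, 16/17, 16/17, 0]
R4 ← R4 + (14/17)·R2: [0, 0, 58/17, 76/17, -80/17, 22/17, 6]
R4 ← R4 + (29/16)·R3: [0, 0, 0, -3/2, -3, 3, 6]
The echelon form has 4 nonzero rows, and every pivot lies in the first 6 columns, so rank(T) = rank([T|b]) = 4.
The system is consistent.
rank = 4 < 6 unknowns, so there are infinitely many solutions.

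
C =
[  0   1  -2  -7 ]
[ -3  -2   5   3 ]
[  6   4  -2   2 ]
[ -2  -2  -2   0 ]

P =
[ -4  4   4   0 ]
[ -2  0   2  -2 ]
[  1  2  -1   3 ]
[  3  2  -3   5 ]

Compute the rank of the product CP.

First compute CP:
[[-25, -18,  25, -43],
 [ 30,   4, -30,  34],
 [-28,  24,  28,  -4],
 [ 10, -12, -10,  -2]]
Now row reduce the product.
R2 ← R2 + (6/5)·R1: [0, -88/5, 0, -88/5]
R3 ← R3 − (28/25)·R1: [0, 1104/25, 0, 1104/25]
R4 ← R4 + (2/5)·R1: [0, -96/5, 0, -96/5]
R3 ← R3 + (138/55)·R2: [0, 0, 0, 0]
R4 ← R4 − (12/11)·R2: [0, 0, 0, 0]
2 nonzero rows, so rank(CP) = 2.

2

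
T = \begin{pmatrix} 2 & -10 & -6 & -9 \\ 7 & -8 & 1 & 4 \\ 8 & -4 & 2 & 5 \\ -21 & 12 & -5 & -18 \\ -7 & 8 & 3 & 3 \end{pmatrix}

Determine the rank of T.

Row reduce to echelon form.
R2 ← R2 − (7/2)·R1: [0, 27, 22, 71/2]
R3 ← R3 − (4)·R1: [0, 36, 26, 41]
R4 ← R4 + (21/2)·R1: [0, -93, -68, -225/2]
R5 ← R5 + (7/2)·R1: [0, -27, -18, -57/2]
R3 ← R3 − (4/3)·R2: [0, 0, -10/3, -19/3]
R4 ← R4 + (31/9)·R2: [0, 0, 70/9, 88/9]
R5 ← R5 + R2: [0, 0, 4, 7]
R4 ← R4 + (7/3)·R3: [0, 0, 0, -5]
R5 ← R5 + (6/5)·R3: [0, 0, 0, -3/5]
R5 ← R5 − (3/25)·R4: [0, 0, 0, 0]
Echelon form has 4 nonzero rows, so rank(T) = 4.

4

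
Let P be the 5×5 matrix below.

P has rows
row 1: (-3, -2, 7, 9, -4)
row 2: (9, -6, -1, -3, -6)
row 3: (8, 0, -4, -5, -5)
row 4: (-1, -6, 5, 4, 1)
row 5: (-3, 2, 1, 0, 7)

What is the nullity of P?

1

Row reduce to echelon form.
R2 ← R2 + (3)·R1: [0, -12, 20, 24, -18]
R3 ← R3 + (8/3)·R1: [0, -16/3, 44/3, 19, -47/3]
R4 ← R4 − (1/3)·R1: [0, -16/3, 8/3, 1, 7/3]
R5 ← R5 − R1: [0, 4, -6, -9, 11]
R3 ← R3 − (4/9)·R2: [0, 0, 52/9, 25/3, -23/3]
R4 ← R4 − (4/9)·R2: [0, 0, -56/9, -29/3, 31/3]
R5 ← R5 + (1/3)·R2: [0, 0, 2/3, -1, 5]
R4 ← R4 + (14/13)·R3: [0, 0, 0, -9/13, 27/13]
R5 ← R5 − (3/26)·R3: [0, 0, 0, -51/26, 153/26]
R5 ← R5 − (17/6)·R4: [0, 0, 0, 0, 0]
4 nonzero rows, so rank(P) = 4.
P has 5 columns; by rank–nullity, nullity = 5 − 4 = 1.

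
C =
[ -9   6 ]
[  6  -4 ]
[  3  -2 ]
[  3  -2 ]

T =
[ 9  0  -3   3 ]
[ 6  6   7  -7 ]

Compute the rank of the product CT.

1

First compute CT:
[[-45,  36,  69, -69],
 [ 30, -24, -46,  46],
 [ 15, -12, -23,  23],
 [ 15, -12, -23,  23]]
Now row reduce the product.
R2 ← R2 + (2/3)·R1: [0, 0, 0, 0]
R3 ← R3 + (1/3)·R1: [0, 0, 0, 0]
R4 ← R4 + (1/3)·R1: [0, 0, 0, 0]
1 nonzero row, so rank(CT) = 1.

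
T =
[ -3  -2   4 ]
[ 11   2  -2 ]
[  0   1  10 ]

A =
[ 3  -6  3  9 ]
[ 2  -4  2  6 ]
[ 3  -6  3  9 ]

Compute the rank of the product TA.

First compute TA:
[[ -1,   2,  -1,  -3],
 [ 31, -62,  31,  93],
 [ 32, -64,  32,  96]]
Now row reduce the product.
R2 ← R2 + (31)·R1: [0, 0, 0, 0]
R3 ← R3 + (32)·R1: [0, 0, 0, 0]
1 nonzero row, so rank(TA) = 1.

1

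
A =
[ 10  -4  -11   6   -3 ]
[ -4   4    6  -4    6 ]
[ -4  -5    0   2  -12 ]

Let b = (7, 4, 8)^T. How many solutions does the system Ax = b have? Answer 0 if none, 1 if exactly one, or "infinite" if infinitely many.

Row reduce the augmented matrix [A | b].
R2 ← R2 + (2/5)·R1: [0, 12/5, 8/5, -8/5, 24/5, 34/5]
R3 ← R3 + (2/5)·R1: [0, -33/5, -22/5, 22/5, -66/5, 54/5]
R3 ← R3 + (11/4)·R2: [0, 0, 0, 0, 0, 59/2]
The echelon form has 3 nonzero rows; the last pivot sits in the augmented column, so rank(A) = 2 but rank([A|b]) = 3.
Since the ranks differ, the system is inconsistent.
It has no solutions.

0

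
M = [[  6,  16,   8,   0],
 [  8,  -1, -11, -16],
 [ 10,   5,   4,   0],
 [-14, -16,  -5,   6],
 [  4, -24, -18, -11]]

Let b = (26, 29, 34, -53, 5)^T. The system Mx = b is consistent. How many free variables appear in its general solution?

Row reduce the augmented matrix [M | b].
R2 ← R2 − (4/3)·R1: [0, -67/3, -65/3, -16, -17/3]
R3 ← R3 − (5/3)·R1: [0, -65/3, -28/3, 0, -28/3]
R4 ← R4 + (7/3)·R1: [0, 64/3, 41/3, 6, 23/3]
R5 ← R5 − (2/3)·R1: [0, -104/3, -70/3, -11, -37/3]
R3 ← R3 − (65/67)·R2: [0, 0, 783/67, 1040/67, -257/67]
R4 ← R4 + (64/67)·R2: [0, 0, -471/67, -622/67, 151/67]
R5 ← R5 − (104/67)·R2: [0, 0, 690/67, 927/67, -237/67]
R4 ← R4 + (157/261)·R3: [0, 0, 0, 14/261, -14/261]
R5 ← R5 − (230/261)·R3: [0, 0, 0, 41/261, -41/261]
R5 ← R5 − (41/14)·R4: [0, 0, 0, 0, 0]
The echelon form has 4 nonzero rows, and every pivot lies in the first 4 columns, so rank(M) = rank([M|b]) = 4.
The system is consistent.
Free variables = (unknowns) − (rank) = 4 − 4 = 0.

0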